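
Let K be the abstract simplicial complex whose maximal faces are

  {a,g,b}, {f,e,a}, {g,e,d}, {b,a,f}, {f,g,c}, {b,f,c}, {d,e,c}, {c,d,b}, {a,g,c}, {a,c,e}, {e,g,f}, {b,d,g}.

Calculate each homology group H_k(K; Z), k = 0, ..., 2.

Take the total order a < b < c < d < e < f < g on the vertex set. Then K (dimension 2) consists of the simplices:

  0-simplices (7): a, b, c, d, e, f, g
  1-simplices (18): ab, ac, ae, af, ag, bc, bd, bf, bg, cd, ce, cf, cg, de, dg, ef, eg, fg
  2-simplices (12): abf, abg, ace, acg, aef, bcd, bcf, bdg, cde, cfg, deg, efg

so the chain groups are C_0 ≅ Z^7, C_1 ≅ Z^18, C_2 ≅ Z^12.

Boundary ∂_1: C_1 → C_0 maps an edge to its endpoints' difference, ∂[p,q] = q − p. For instance
  ∂ae = e − a.
This gives a 7×18 integer matrix of rank 6; reducing to Smith normal form yields diagonal entries (1,1,1,1,1,1).

∂_2: C_2 → C_1 maps a triangle to the signed sum of its edges. For instance
  ∂bdg = dg − bg + bd,
  ∂efg = fg − eg + ef.
The 18×12 boundary matrix has rank 12 and Smith normal form diag(1,1,1,1,1,1,1,1,1,1,1,2).

From H_k ≅ ker(∂_k) / im(∂_{k+1}) we obtain:

  H_0: rank C_0 − rank ∂_1 = 7 − 6 = 1, and the invariant factors of ∂_1 are all 1, so H_0 = Z.
  H_1: rank ker ∂_1 − rank ∂_2 = (18 − 6) − 12 = 0, and ∂_2 has invariant factor 2 > 1, so H_1 = Z_2.
  H_2: rank ker ∂_2 − rank ∂_3 = (12 − 12) − 0 = 0, and there is no ∂_3, so H_2 = 0.

H_0 ≅ Z,  H_1 ≅ Z_2,  H_2 = 0.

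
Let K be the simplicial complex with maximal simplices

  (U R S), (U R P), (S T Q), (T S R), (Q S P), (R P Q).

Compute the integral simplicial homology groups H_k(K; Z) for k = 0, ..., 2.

Take the total order P < Q < R < S < T < U on the vertex set. Then K (dimension 2) consists of the simplices:

  0-simplices (6): P, Q, R, S, T, U
  1-simplices (12): PQ, PR, PS, PU, QR, QS, QT, RS, RT, RU, ST, SU
  2-simplices (6): PQR, PQS, PRU, QST, RST, RSU

Hence C_0 ≅ Z^6, C_1 ≅ Z^12, C_2 ≅ Z^6.

Boundary ∂_1: C_1 → C_0 is given by ∂[p,q] = [q] − [p]. For instance
  ∂QR = R − Q.
The resulting 6×12 matrix has rank 5, and its Smith normal form has invariant factors (1,1,1,1,1).

The boundary map ∂_2: C_2 → C_1 acts by ∂[p,q,r] = [q,r] − [p,r] + [p,q]. For instance
  ∂RSU = SU − RU + RS,
  ∂QST = ST − QT + QS.
The resulting 12×6 matrix has rank 6, and its Smith normal form has invariant factors (1,1,1,1,1,1).

Now H_k = ker ∂_k / im ∂_{k+1}, so:

  H_0: rank C_0 − rank ∂_1 = 6 − 5 = 1, and the invariant factors of ∂_1 are all 1, so H_0 = Z.
  H_1: rank ker ∂_1 − rank ∂_2 = (12 − 5) − 6 = 1, and the invariant factors of ∂_2 are all 1, so H_1 = Z.
  H_2: rank ker ∂_2 − rank ∂_3 = (6 − 6) − 0 = 0, and there is no ∂_3, so H_2 = 0.

H_0 ≅ Z,  H_1 ≅ Z,  H_2 = 0.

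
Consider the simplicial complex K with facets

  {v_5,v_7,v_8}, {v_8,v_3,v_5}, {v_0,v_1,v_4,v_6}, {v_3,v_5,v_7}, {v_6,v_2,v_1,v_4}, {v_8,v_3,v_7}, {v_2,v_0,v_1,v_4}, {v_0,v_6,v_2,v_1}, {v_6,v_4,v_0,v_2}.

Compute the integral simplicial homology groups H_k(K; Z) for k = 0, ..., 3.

H_0 ≅ Z^2,  H_1 = 0,  H_2 ≅ Z,  H_3 ≅ Z.

We work with the vertex ordering v_0 < v_1 < v_2 < v_3 < v_4 < v_5 < v_6 < v_7 < v_8. The simplices of K, each written with vertices in increasing order, are:

  0-simplices (9): [v_0], [v_1], [v_2], [v_3], [v_4], [v_5], [v_6], [v_7], [v_8]
  1-simplices (16): (16 of them)
  2-simplices (14): (14 of them)
  3-simplices (5): [v_0,v_1,v_2,v_4], [v_0,v_1,v_2,v_6], [v_0,v_1,v_4,v_6], [v_0,v_2,v_4,v_6], [v_1,v_2,v_4,v_6]

Hence C_0 ≅ Z^9, C_1 ≅ Z^16, C_2 ≅ Z^14, C_3 ≅ Z^5.

∂_1: C_1 → C_0 maps an edge to its endpoints' difference, ∂[p,q] = q − p. For instance
  ∂[v_2,v_4] = [v_4] − [v_2].
This gives a 9×16 integer matrix of rank 7; reducing to Smith normal form yields diagonal entries (1,1,1,1,1,1,1).

∂_2: C_2 → C_1 maps a triangle to the signed sum of its edges. For instance
  ∂[v_0,v_1,v_2] = [v_1,v_2] − [v_0,v_2] + [v_0,v_1],
  ∂[v_0,v_1,v_4] = [v_1,v_4] − [v_0,v_4] + [v_0,v_1].
The 16×14 boundary matrix has rank 9 and Smith normal form diag(1,1,1,1,1,1,1,1,1).

∂_3: C_3 → C_2 sends each 3-simplex σ to the alternating sum Σ_i (−1)^i (σ with its i-th vertex removed). For instance
  ∂[v_0,v_1,v_2,v_6] = [v_1,v_2,v_6] − [v_0,v_2,v_6] + [v_0,v_1,v_6] − [v_0,v_1,v_2],
  ∂[v_0,v_1,v_4,v_6] = [v_1,v_4,v_6] − [v_0,v_4,v_6] + [v_0,v_1,v_6] − [v_0,v_1,v_4].
The 14×5 boundary matrix has rank 4 and Smith normal form diag(1,1,1,1).

From H_k ≅ ker(∂_k) / im(∂_{k+1}) we obtain:

  H_0: rank C_0 − rank ∂_1 = 9 − 7 = 2, and the invariant factors of ∂_1 are all 1, so H_0 = Z^2.
  H_1: rank ker ∂_1 − rank ∂_2 = (16 − 7) − 9 = 0, and the invariant factors of ∂_2 are all 1, so H_1 = 0.
  H_2: rank ker ∂_2 − rank ∂_3 = (14 − 9) − 4 = 1, and the invariant factors of ∂_3 are all 1, so H_2 = Z.
  H_3: rank ker ∂_3 − rank ∂_4 = (5 − 4) − 0 = 1, and there is no ∂_4, so H_3 = Z.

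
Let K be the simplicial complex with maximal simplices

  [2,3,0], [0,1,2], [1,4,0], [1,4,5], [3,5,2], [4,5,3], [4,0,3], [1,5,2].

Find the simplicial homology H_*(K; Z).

H_0 ≅ Z,  H_1 = 0,  H_2 ≅ Z.

We work with the vertex ordering 0 < 1 < 2 < 3 < 4 < 5. The simplices of K, each written with vertices in increasing order, are:

  0-simplices (6): [0], [1], [2], [3], [4], [5]
  1-simplices (12): [0,1], [0,2], [0,3], [0,4], [1,2], [1,4], [1,5], [2,3], [2,5], [3,4], [3,5], [4,5]
  2-simplices (8): [0,1,2], [0,1,4], [0,2,3], [0,3,4], [1,2,5], [1,4,5], [2,3,5], [3,4,5]

so the chain groups are C_0 ≅ Z^6, C_1 ≅ Z^12, C_2 ≅ Z^8.

Boundary ∂_1: C_1 → C_0 is given by ∂[p,q] = [q] − [p].
As a 6×12 matrix over Z this has rank 5, with invariant factors (1,1,1,1,1).

∂_2: C_2 → C_1 acts by ∂[p,q,r] = [q,r] − [p,r] + [p,q]. For instance
  ∂[0,1,2] = [1,2] − [0,2] + [0,1],
  ∂[1,2,5] = [2,5] − [1,5] + [1,2].
The 12×8 boundary matrix has rank 7 and Smith normal form diag(1,1,1,1,1,1,1).

Reading off H_k = ker ∂_k / im ∂_{k+1}:

  H_0: rank C_0 − rank ∂_1 = 6 − 5 = 1, and the invariant factors of ∂_1 are all 1, so H_0 ≅ Z.
  H_1: rank ker ∂_1 − rank ∂_2 = (12 − 5) − 7 = 0, and the invariant factors of ∂_2 are all 1, so H_1 ≅ 0.
  H_2: rank ker ∂_2 − rank ∂_3 = (8 − 7) − 0 = 1, and there is no ∂_3, so H_2 ≅ Z.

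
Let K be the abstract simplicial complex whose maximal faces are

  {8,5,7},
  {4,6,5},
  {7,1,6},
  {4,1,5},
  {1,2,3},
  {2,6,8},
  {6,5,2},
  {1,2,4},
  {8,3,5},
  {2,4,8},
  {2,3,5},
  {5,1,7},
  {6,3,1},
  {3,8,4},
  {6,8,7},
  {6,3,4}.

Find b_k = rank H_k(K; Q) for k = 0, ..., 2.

b_0 = 1, b_1 = 2, b_2 = 1.

Order the vertices as 1 < 2 < 3 < 4 < 5 < 6 < 7 < 8. Listing each simplex with vertices in this order, K has dimension 2 with simplices:

  0-simplices (8): [1], [2], [3], [4], [5], [6], [7], [8]
  1-simplices (24): (24 of them)
  2-simplices (16): [1,2,3], [1,2,4], [1,3,6], [1,4,5], [1,5,7], [1,6,7], [2,3,5], [2,4,8], [2,5,6], [2,6,8], [3,4,6], [3,4,8], [3,5,8], [4,5,6], [5,7,8], [6,7,8]

Hence C_0 ≅ Z^8, C_1 ≅ Z^24, C_2 ≅ Z^16.

The boundary map ∂_1: C_1 → C_0 maps an edge to its endpoints' difference, ∂[p,q] = q − p.
This gives a 8×24 integer matrix of rank 7; reducing to Smith normal form yields diagonal entries (1,1,1,1,1,1,1).

Boundary ∂_2: C_2 → C_1 acts by ∂[p,q,r] = [q,r] − [p,r] + [p,q]. For instance
  ∂[2,5,6] = [5,6] − [2,6] + [2,5],
  ∂[2,6,8] = [6,8] − [2,8] + [2,6].
The 24×16 boundary matrix has rank 15 and Smith normal form diag(1,1,1,1,1,1,1,1,1,1,1,1,1,1,1).

Computing H_k = (kernel of ∂_k) / (image of ∂_{k+1}):

  H_0: rank C_0 − rank ∂_1 = 8 − 7 = 1, and the invariant factors of ∂_1 are all 1, so H_0 ≅ Z.
  H_1: rank ker ∂_1 − rank ∂_2 = (24 − 7) − 15 = 2, and the invariant factors of ∂_2 are all 1, so H_1 ≅ Z^2.
  H_2: rank ker ∂_2 − rank ∂_3 = (16 − 15) − 0 = 1, and there is no ∂_3, so H_2 ≅ Z.

(K is a triangulation of the torus T^2.)

Hence the Betti numbers are b_0 = 1, b_1 = 2, b_2 = 1.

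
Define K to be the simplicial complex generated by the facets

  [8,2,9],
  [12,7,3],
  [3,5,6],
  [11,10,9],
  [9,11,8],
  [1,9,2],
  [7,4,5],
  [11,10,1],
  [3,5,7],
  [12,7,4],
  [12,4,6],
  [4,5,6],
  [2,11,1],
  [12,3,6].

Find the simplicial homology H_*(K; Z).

Fix the vertex order 1 < 2 < 3 < 4 < 5 < 6 < 7 < 8 < 9 < 10 < 11 < 12 and write every simplex with vertices in increasing order. Then dim K = 2 and the simplices of K are:

  0-simplices (12): [1], [2], [3], [4], [5], [6], [7], [8], [9], [10], [11], [12]
  1-simplices (24): (24 of them)
  2-simplices (14): [1,2,9], [1,2,11], [1,10,11], [2,8,9], [3,5,6], [3,5,7], [3,6,12], [3,7,12], [4,5,6], [4,5,7], [4,6,12], [4,7,12], [8,9,11], [9,10,11]

Hence C_0 ≅ Z^12, C_1 ≅ Z^24, C_2 ≅ Z^14.

Boundary ∂_1: C_1 → C_0 sends each edge [p,q] (with p < q) to q − p.
As a 12×24 matrix over Z this has rank 10, with invariant factors (1,1,1,1,1,1,1,1,1,1).

∂_2: C_2 → C_1 acts by ∂[p,q,r] = [q,r] − [p,r] + [p,q]. For instance
  ∂[1,2,11] = [2,11] − [1,11] + [1,2],
  ∂[4,5,6] = [5,6] − [4,6] + [4,5].
The resulting 24×14 matrix has rank 13, and its Smith normal form has invariant factors (1,1,1,1,1,1,1,1,1,1,1,1,1).

Reading off H_k = ker ∂_k / im ∂_{k+1}:

  H_0: rank C_0 − rank ∂_1 = 12 − 10 = 2, and the invariant factors of ∂_1 are all 1, so H_0 ≅ Z^2.
  H_1: rank ker ∂_1 − rank ∂_2 = (24 − 10) − 13 = 1, and the invariant factors of ∂_2 are all 1, so H_1 ≅ Z.
  H_2: rank ker ∂_2 − rank ∂_3 = (14 − 13) − 0 = 1, and there is no ∂_3, so H_2 ≅ Z.

(K is a triangulation of the disjoint union of the cylinder S^1 x I and the 2-sphere S^2.)

H_0 ≅ Z^2,  H_1 ≅ Z,  H_2 ≅ Z.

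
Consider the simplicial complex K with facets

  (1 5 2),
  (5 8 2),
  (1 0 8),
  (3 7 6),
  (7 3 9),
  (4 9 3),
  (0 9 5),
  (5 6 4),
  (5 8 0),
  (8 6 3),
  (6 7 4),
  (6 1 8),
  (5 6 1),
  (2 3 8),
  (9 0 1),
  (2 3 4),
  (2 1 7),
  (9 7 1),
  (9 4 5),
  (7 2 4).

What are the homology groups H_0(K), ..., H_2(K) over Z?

Order the vertices as 0 < 1 < 2 < 3 < 4 < 5 < 6 < 7 < 8 < 9. Listing each simplex with vertices in this order, K has dimension 2 with simplices:

  0-simplices (10): [0], [1], [2], [3], [4], [5], [6], [7], [8], [9]
  1-simplices (30): (30 of them)
  2-simplices (20): (20 of them)

Hence C_0 ≅ Z^10, C_1 ≅ Z^30, C_2 ≅ Z^20.

∂_1: C_1 → C_0 sends each edge [p,q] (with p < q) to q − p.
The 10×30 boundary matrix has rank 9 and Smith normal form diag(1,1,1,1,1,1,1,1,1).

The boundary map ∂_2: C_2 → C_1 maps a triangle to the signed sum of its edges. For instance
  ∂[1,5,6] = [5,6] − [1,6] + [1,5],
  ∂[3,4,9] = [4,9] − [3,9] + [3,4].
The resulting 30×20 matrix has rank 20, and its Smith normal form has invariant factors (1,1,1,1,1,1,1,1,1,1,1,1,1,1,1,1,1,1,1,2).

Reading off H_k = ker ∂_k / im ∂_{k+1}:

  H_0: rank C_0 − rank ∂_1 = 10 − 9 = 1, and the invariant factors of ∂_1 are all 1, so H_0 ≅ Z.
  H_1: rank ker ∂_1 − rank ∂_2 = (30 − 9) − 20 = 1, and ∂_2 has invariant factor 2 > 1, so H_1 ≅ Z × Z/2.
  H_2: rank ker ∂_2 − rank ∂_3 = (20 − 20) − 0 = 0, and there is no ∂_3, so H_2 ≅ 0.

As a check, the Euler characteristic is 10 − 30 + 20 = 0, which agrees with 1 − 1 + 0 = 0.

H_0 ≅ Z,  H_1 ≅ Z × Z/2,  H_2 = 0.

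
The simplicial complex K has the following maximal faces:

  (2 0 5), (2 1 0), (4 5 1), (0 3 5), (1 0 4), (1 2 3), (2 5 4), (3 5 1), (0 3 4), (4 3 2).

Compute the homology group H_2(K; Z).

We work with the vertex ordering 0 < 1 < 2 < 3 < 4 < 5. The simplices of K, each written with vertices in increasing order, are:

  0-simplices (6): [0], [1], [2], [3], [4], [5]
  1-simplices (15): [0,1], [0,2], [0,3], [0,4], [0,5], [1,2], [1,3], [1,4], [1,5], [2,3], [2,4], [2,5], [3,4], [3,5], [4,5]
  2-simplices (10): [0,1,2], [0,1,4], [0,2,5], [0,3,4], [0,3,5], [1,2,3], [1,3,5], [1,4,5], [2,3,4], [2,4,5]

Hence C_0 ≅ Z^6, C_1 ≅ Z^15, C_2 ≅ Z^10.

∂_1: C_1 → C_0 is given by ∂[p,q] = [q] − [p]. For instance
  ∂[0,5] = [5] − [0].
As a 6×15 matrix over Z this has rank 5, with invariant factors (1,1,1,1,1).

∂_2: C_2 → C_1 maps a triangle to the signed sum of its edges. For instance
  ∂[0,3,4] = [3,4] − [0,4] + [0,3],
  ∂[2,4,5] = [4,5] − [2,5] + [2,4].
The resulting 15×10 matrix has rank 10, and its Smith normal form has invariant factors (1,1,1,1,1,1,1,1,1,2).

Reading off H_k = ker ∂_k / im ∂_{k+1}:

  H_2: rank ker ∂_2 − rank ∂_3 = (10 − 10) − 0 = 0, and there is no ∂_3, so H_2 = 0.

H_2 = 0.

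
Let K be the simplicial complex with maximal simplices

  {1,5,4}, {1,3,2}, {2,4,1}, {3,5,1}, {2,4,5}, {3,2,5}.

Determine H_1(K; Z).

H_1 ≅ 0.

Order the vertices as 1 < 2 < 3 < 4 < 5. Listing each simplex with vertices in this order, K has dimension 2 with simplices:

  0-simplices (5): [1], [2], [3], [4], [5]
  1-simplices (9): [1,2], [1,3], [1,4], [1,5], [2,3], [2,4], [2,5], [3,5], [4,5]
  2-simplices (6): [1,2,3], [1,2,4], [1,3,5], [1,4,5], [2,3,5], [2,4,5]

so the chain groups are C_0 ≅ Z^5, C_1 ≅ Z^9, C_2 ≅ Z^6.

Boundary ∂_1: C_1 → C_0 sends each edge [p,q] (with p < q) to q − p. For instance
  ∂[1,5] = [5] − [1].
The resulting 5×9 matrix has rank 4, and its Smith normal form has invariant factors (1,1,1,1).

∂_2: C_2 → C_1 acts by ∂[p,q,r] = [q,r] − [p,r] + [p,q]. For instance
  ∂[1,4,5] = [4,5] − [1,5] + [1,4],
  ∂[2,4,5] = [4,5] − [2,5] + [2,4].
The resulting 9×6 matrix has rank 5, and its Smith normal form has invariant factors (1,1,1,1,1).

Computing H_k = (kernel of ∂_k) / (image of ∂_{k+1}):

  H_1: rank ker ∂_1 − rank ∂_2 = (9 − 4) − 5 = 0, and the invariant factors of ∂_2 are all 1, so H_1 ≅ 0.

(K is a triangulation of the 2-sphere S^2.)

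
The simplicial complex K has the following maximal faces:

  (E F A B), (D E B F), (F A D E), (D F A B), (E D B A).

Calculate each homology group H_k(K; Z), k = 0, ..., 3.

We work with the vertex ordering A < B < D < E < F. The simplices of K, each written with vertices in increasing order, are:

  0-simplices (5): A, B, D, E, F
  1-simplices (10): AB, AD, AE, AF, BD, BE, BF, DE, DF, EF
  2-simplices (10): ABD, ABE, ABF, ADE, ADF, AEF, BDE, BDF, BEF, DEF
  3-simplices (5): ABDE, ABDF, ABEF, ADEF, BDEF

Hence C_0 ≅ Z^5, C_1 ≅ Z^10, C_2 ≅ Z^10, C_3 ≅ Z^5.

Boundary ∂_1: C_1 → C_0 is given by ∂[p,q] = [q] − [p]. For instance
  ∂BD = D − B.
As a 5×10 matrix over Z this has rank 4, with invariant factors (1,1,1,1).

The boundary map ∂_2: C_2 → C_1 maps a triangle to the signed sum of its edges. For instance
  ∂BEF = EF − BF + BE,
  ∂ABE = BE − AE + AB.
The 10×10 boundary matrix has rank 6 and Smith normal form diag(1,1,1,1,1,1).

Boundary ∂_3: C_3 → C_2 sends each 3-simplex σ to the alternating sum Σ_i (−1)^i (σ with its i-th vertex removed). For instance
  ∂ABDE = BDE − ADE + ABE − ABD,
  ∂ABDF = BDF − ADF + ABF − ABD.
This gives a 10×5 integer matrix of rank 4; reducing to Smith normal form yields diagonal entries (1,1,1,1).

From H_k ≅ ker(∂_k) / im(∂_{k+1}) we obtain:

  H_0: rank C_0 − rank ∂_1 = 5 − 4 = 1, and the invariant factors of ∂_1 are all 1, so H_0 ≅ Z.
  H_1: rank ker ∂_1 − rank ∂_2 = (10 − 4) − 6 = 0, and the invariant factors of ∂_2 are all 1, so H_1 ≅ 0.
  H_2: rank ker ∂_2 − rank ∂_3 = (10 − 6) − 4 = 0, and the invariant factors of ∂_3 are all 1, so H_2 ≅ 0.
  H_3: rank ker ∂_3 − rank ∂_4 = (5 − 4) − 0 = 1, and there is no ∂_4, so H_3 ≅ Z.

(K is a triangulation of the 3-sphere S^3.)

H_0 ≅ Z,  H_1 = 0,  H_2 = 0,  H_3 ≅ Z.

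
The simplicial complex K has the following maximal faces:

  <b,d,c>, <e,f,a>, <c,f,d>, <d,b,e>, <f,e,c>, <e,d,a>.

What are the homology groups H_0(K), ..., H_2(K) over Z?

We work with the vertex ordering a < b < c < d < e < f. The simplices of K, each written with vertices in increasing order, are:

  0-simplices (6): a, b, c, d, e, f
  1-simplices (12): ad, ae, af, bc, bd, be, cd, ce, cf, de, df, ef
  2-simplices (6): ade, aef, bcd, bde, cdf, cef

Hence C_0 ≅ Z^6, C_1 ≅ Z^12, C_2 ≅ Z^6.

The boundary map ∂_1: C_1 → C_0 sends each edge [p,q] (with p < q) to q − p. For instance
  ∂ce = e − c.
This gives a 6×12 integer matrix of rank 5; reducing to Smith normal form yields diagonal entries (1,1,1,1,1).

Boundary ∂_2: C_2 → C_1 maps a triangle to the signed sum of its edges. For instance
  ∂aef = ef − af + ae,
  ∂ade = de − ae + ad.
This gives a 12×6 integer matrix of rank 6; reducing to Smith normal form yields diagonal entries (1,1,1,1,1,1).

From H_k ≅ ker(∂_k) / im(∂_{k+1}) we obtain:

  H_0: rank C_0 − rank ∂_1 = 6 − 5 = 1, and the invariant factors of ∂_1 are all 1, so H_0 ≅ Z.
  H_1: rank ker ∂_1 − rank ∂_2 = (12 − 5) − 6 = 1, and the invariant factors of ∂_2 are all 1, so H_1 ≅ Z.
  H_2: rank ker ∂_2 − rank ∂_3 = (6 − 6) − 0 = 0, and there is no ∂_3, so H_2 ≅ 0.

H_0 ≅ Z,  H_1 ≅ Z,  H_2 = 0.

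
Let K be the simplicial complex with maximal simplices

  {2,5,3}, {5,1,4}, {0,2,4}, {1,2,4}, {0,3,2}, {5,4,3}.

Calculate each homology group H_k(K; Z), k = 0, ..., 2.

We work with the vertex ordering 0 < 1 < 2 < 3 < 4 < 5. The simplices of K, each written with vertices in increasing order, are:

  0-simplices (6): [0], [1], [2], [3], [4], [5]
  1-simplices (12): [0,2], [0,3], [0,4], [1,2], [1,4], [1,5], [2,3], [2,4], [2,5], [3,4], [3,5], [4,5]
  2-simplices (6): [0,2,3], [0,2,4], [1,2,4], [1,4,5], [2,3,5], [3,4,5]

so the chain groups are C_0 ≅ Z^6, C_1 ≅ Z^12, C_2 ≅ Z^6.

∂_1: C_1 → C_0 is given by ∂[p,q] = [q] − [p]. For instance
  ∂[0,2] = [2] − [0].
This gives a 6×12 integer matrix of rank 5; reducing to Smith normal form yields diagonal entries (1,1,1,1,1).

The boundary map ∂_2: C_2 → C_1 maps a triangle to the signed sum of its edges. For instance
  ∂[0,2,4] = [2,4] − [0,4] + [0,2],
  ∂[1,2,4] = [2,4] − [1,4] + [1,2].
As a 12×6 matrix over Z this has rank 6, with invariant factors (1,1,1,1,1,1).

Computing H_k = (kernel of ∂_k) / (image of ∂_{k+1}):

  H_0: rank C_0 − rank ∂_1 = 6 − 5 = 1, and the invariant factors of ∂_1 are all 1, so H_0 ≅ Z.
  H_1: rank ker ∂_1 − rank ∂_2 = (12 − 5) − 6 = 1, and the invariant factors of ∂_2 are all 1, so H_1 ≅ Z.
  H_2: rank ker ∂_2 − rank ∂_3 = (6 − 6) − 0 = 0, and there is no ∂_3, so H_2 ≅ 0.

(K is a triangulation of the cylinder S^1 x I.)

H_0 = Z,  H_1 = Z,  H_2 = 0.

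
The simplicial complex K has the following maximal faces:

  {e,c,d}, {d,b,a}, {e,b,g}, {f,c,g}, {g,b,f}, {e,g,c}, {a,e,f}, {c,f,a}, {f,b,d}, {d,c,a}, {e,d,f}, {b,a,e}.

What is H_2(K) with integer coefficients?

H_2 = 0.

We work with the vertex ordering a < b < c < d < e < f < g. The simplices of K, each written with vertices in increasing order, are:

  0-simplices (7): a, b, c, d, e, f, g
  1-simplices (18): ab, ac, ad, ae, af, bd, be, bf, bg, cd, ce, cf, cg, de, df, ef, eg, fg
  2-simplices (12): abd, abe, acd, acf, aef, bdf, beg, bfg, cde, ceg, cfg, def

so the chain groups are C_0 ≅ Z^7, C_1 ≅ Z^18, C_2 ≅ Z^12.

The boundary map ∂_1: C_1 → C_0 sends each edge [p,q] (with p < q) to q − p. For instance
  ∂ef = f − e.
This gives a 7×18 integer matrix of rank 6; reducing to Smith normal form yields diagonal entries (1,1,1,1,1,1).

The boundary map ∂_2: C_2 → C_1 sends each 2-simplex [p,q,r] to [q,r] − [p,r] + [p,q]. For instance
  ∂cde = de − ce + cd,
  ∂bdf = df − bf + bd.
As a 18×12 matrix over Z this has rank 12, with invariant factors (1,1,1,1,1,1,1,1,1,1,1,2).

Computing H_k = (kernel of ∂_k) / (image of ∂_{k+1}):

  H_2: rank ker ∂_2 − rank ∂_3 = (12 − 12) − 0 = 0, and there is no ∂_3, so H_2 = 0.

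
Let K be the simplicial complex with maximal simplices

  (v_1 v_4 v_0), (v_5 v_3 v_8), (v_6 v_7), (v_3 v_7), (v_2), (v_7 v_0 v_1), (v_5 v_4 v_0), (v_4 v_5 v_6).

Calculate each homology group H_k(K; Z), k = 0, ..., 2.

Order the vertices as v_0 < v_1 < v_2 < v_3 < v_4 < v_5 < v_6 < v_7 < v_8. Listing each simplex with vertices in this order, K has dimension 2 with simplices:

  0-simplices (9): [v_0], [v_1], [v_2], [v_3], [v_4], [v_5], [v_6], [v_7], [v_8]
  1-simplices (14): [v_0,v_1], [v_0,v_4], [v_0,v_5], [v_0,v_7], [v_1,v_4], [v_1,v_7], [v_3,v_5], [v_3,v_7], [v_3,v_8], [v_4,v_5], [v_4,v_6], [v_5,v_6], [v_5,v_8], [v_6,v_7]
  2-simplices (5): [v_0,v_1,v_4], [v_0,v_1,v_7], [v_0,v_4,v_5], [v_3,v_5,v_8], [v_4,v_5,v_6]

so the chain groups are C_0 ≅ Z^9, C_1 ≅ Z^14, C_2 ≅ Z^5.

The boundary map ∂_1: C_1 → C_0 maps an edge to its endpoints' difference, ∂[p,q] = q − p. For instance
  ∂[v_5,v_8] = [v_8] − [v_5].
This gives a 9×14 integer matrix of rank 7; reducing to Smith normal form yields diagonal entries (1,1,1,1,1,1,1).

Boundary ∂_2: C_2 → C_1 maps a triangle to the signed sum of its edges. For instance
  ∂[v_0,v_1,v_7] = [v_1,v_7] − [v_0,v_7] + [v_0,v_1],
  ∂[v_3,v_5,v_8] = [v_5,v_8] − [v_3,v_8] + [v_3,v_5].
This gives a 14×5 integer matrix of rank 5; reducing to Smith normal form yields diagonal entries (1,1,1,1,1).

Reading off H_k = ker ∂_k / im ∂_{k+1}:

  H_0: rank C_0 − rank ∂_1 = 9 − 7 = 2, and the invariant factors of ∂_1 are all 1, so H_0 = Z^2.
  H_1: rank ker ∂_1 − rank ∂_2 = (14 − 7) − 5 = 2, and the invariant factors of ∂_2 are all 1, so H_1 = Z^2.
  H_2: rank ker ∂_2 − rank ∂_3 = (5 − 5) − 0 = 0, and there is no ∂_3, so H_2 = 0.

H_0 ≅ Z^2,  H_1 ≅ Z^2,  H_2 = 0.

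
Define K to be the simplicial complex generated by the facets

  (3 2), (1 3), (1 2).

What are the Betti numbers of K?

We work with the vertex ordering 1 < 2 < 3. The simplices of K, each written with vertices in increasing order, are:

  0-simplices (3): [1], [2], [3]
  1-simplices (3): [1,2], [1,3], [2,3]

so the chain groups are C_0 ≅ Z^3, C_1 ≅ Z^3.

∂_1: C_1 → C_0 sends each edge [p,q] (with p < q) to q − p. For instance
  ∂[2,3] = [3] − [2].
The 3×3 boundary matrix has rank 2 and Smith normal form diag(1,1).

From H_k ≅ ker(∂_k) / im(∂_{k+1}) we obtain:

  H_0: rank C_0 − rank ∂_1 = 3 − 2 = 1, and the invariant factors of ∂_1 are all 1, so H_0 = Z.
  H_1: rank ker ∂_1 − rank ∂_2 = (3 − 2) − 0 = 1, and there is no ∂_2, so H_1 = Z.

(K is a triangulation of the circle S^1.)

Hence the Betti numbers are b_0 = 1, b_1 = 1.

b_0 = 1, b_1 = 1.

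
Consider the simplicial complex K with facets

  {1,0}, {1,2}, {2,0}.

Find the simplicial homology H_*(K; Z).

We work with the vertex ordering 0 < 1 < 2. The simplices of K, each written with vertices in increasing order, are:

  0-simplices (3): [0], [1], [2]
  1-simplices (3): [0,1], [0,2], [1,2]

so the chain groups are C_0 ≅ Z^3, C_1 ≅ Z^3.

∂_1: C_1 → C_0 sends each edge [p,q] (with p < q) to q − p.
The resulting 3×3 matrix has rank 2, and its Smith normal form has invariant factors (1,1).

Now H_k = ker ∂_k / im ∂_{k+1}, so:

  H_0: rank C_0 − rank ∂_1 = 3 − 2 = 1, and the invariant factors of ∂_1 are all 1, so H_0 = Z.
  H_1: rank ker ∂_1 − rank ∂_2 = (3 − 2) − 0 = 1, and there is no ∂_2, so H_1 = Z.

H_0 = Z,  H_1 = Z.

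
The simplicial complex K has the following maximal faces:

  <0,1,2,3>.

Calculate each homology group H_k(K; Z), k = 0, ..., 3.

Take the total order 0 < 1 < 2 < 3 on the vertex set. Then K (dimension 3) consists of the simplices:

  0-simplices (4): [0], [1], [2], [3]
  1-simplices (6): [0,1], [0,2], [0,3], [1,2], [1,3], [2,3]
  2-simplices (4): [0,1,2], [0,1,3], [0,2,3], [1,2,3]
  3-simplices (1): [0,1,2,3]

giving chain groups C_0 ≅ Z^4, C_1 ≅ Z^6, C_2 ≅ Z^4, C_3 ≅ Z^1.

∂_1: C_1 → C_0 is given by ∂[p,q] = [q] − [p]. For instance
  ∂[1,3] = [3] − [1].
This gives a 4×6 integer matrix of rank 3; reducing to Smith normal form yields diagonal entries (1,1,1).

The boundary map ∂_2: C_2 → C_1 sends each 2-simplex [p,q,r] to [q,r] − [p,r] + [p,q]. For instance
  ∂[0,1,2] = [1,2] − [0,2] + [0,1],
  ∂[0,2,3] = [2,3] − [0,3] + [0,2].
The resulting 6×4 matrix has rank 3, and its Smith normal form has invariant factors (1,1,1).

∂_3: C_3 → C_2 sends each 3-simplex σ to the alternating sum Σ_i (−1)^i (σ with its i-th vertex removed). For instance
  ∂[0,1,2,3] = [1,2,3] − [0,2,3] + [0,1,3] − [0,1,2].
This gives a 4×1 integer matrix of rank 1; reducing to Smith normal form yields diagonal entries (1).

Computing H_k = (kernel of ∂_k) / (image of ∂_{k+1}):

  H_0: rank C_0 − rank ∂_1 = 4 − 3 = 1, and the invariant factors of ∂_1 are all 1, so H_0 ≅ Z.
  H_1: rank ker ∂_1 − rank ∂_2 = (6 − 3) − 3 = 0, and the invariant factors of ∂_2 are all 1, so H_1 ≅ 0.
  H_2: rank ker ∂_2 − rank ∂_3 = (4 − 3) − 1 = 0, and the invariant factors of ∂_3 are all 1, so H_2 ≅ 0.
  H_3: rank ker ∂_3 − rank ∂_4 = (1 − 1) − 0 = 0, and there is no ∂_4, so H_3 ≅ 0.

As a check, the Euler characteristic is 4 − 6 + 4 − 1 = 1, which agrees with 1 − 0 + 0 − 0 = 1.
(K is a triangulation of the 3-simplex.)

H_0 ≅ Z,  H_1 = 0,  H_2 = 0,  H_3 = 0.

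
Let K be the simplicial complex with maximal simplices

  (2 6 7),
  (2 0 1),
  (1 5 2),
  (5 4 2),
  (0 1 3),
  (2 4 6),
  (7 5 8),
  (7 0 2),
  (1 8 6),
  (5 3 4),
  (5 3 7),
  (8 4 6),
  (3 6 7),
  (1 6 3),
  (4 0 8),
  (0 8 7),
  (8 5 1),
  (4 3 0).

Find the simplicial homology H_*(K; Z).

Take the total order 0 < 1 < 2 < 3 < 4 < 5 < 6 < 7 < 8 on the vertex set. Then K (dimension 2) consists of the simplices:

  0-simplices (9): [0], [1], [2], [3], [4], [5], [6], [7], [8]
  1-simplices (27): (27 of them)
  2-simplices (18): [0,1,2], [0,1,3], [0,2,7], [0,3,4], [0,4,8], [0,7,8], [1,2,5], [1,3,6], [1,5,8], [1,6,8], [2,4,5], [2,4,6], [2,6,7], [3,4,5], [3,5,7], [3,6,7], [4,6,8], [5,7,8]

giving chain groups C_0 ≅ Z^9, C_1 ≅ Z^27, C_2 ≅ Z^18.

The boundary map ∂_1: C_1 → C_0 is given by ∂[p,q] = [q] − [p]. For instance
  ∂[5,8] = [8] − [5].
The resulting 9×27 matrix has rank 8, and its Smith normal form has invariant factors (1,1,1,1,1,1,1,1).

Boundary ∂_2: C_2 → C_1 maps a triangle to the signed sum of its edges. For instance
  ∂[0,1,2] = [1,2] − [0,2] + [0,1],
  ∂[1,5,8] = [5,8] − [1,8] + [1,5].
As a 27×18 matrix over Z this has rank 17, with invariant factors (1,1,1,1,1,1,1,1,1,1,1,1,1,1,1,1,1).

Computing H_k = (kernel of ∂_k) / (image of ∂_{k+1}):

  H_0: rank C_0 − rank ∂_1 = 9 − 8 = 1, and the invariant factors of ∂_1 are all 1, so H_0 ≅ Z.
  H_1: rank ker ∂_1 − rank ∂_2 = (27 − 8) − 17 = 2, and the invariant factors of ∂_2 are all 1, so H_1 ≅ Z^2.
  H_2: rank ker ∂_2 − rank ∂_3 = (18 − 17) − 0 = 1, and there is no ∂_3, so H_2 ≅ Z.

H_0 = Z,  H_1 = Z^2,  H_2 = Z.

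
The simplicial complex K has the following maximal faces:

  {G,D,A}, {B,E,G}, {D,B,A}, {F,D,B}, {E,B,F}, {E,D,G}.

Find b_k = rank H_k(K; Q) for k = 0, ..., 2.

Take the total order A < B < D < E < F < G on the vertex set. Then K (dimension 2) consists of the simplices:

  0-simplices (6): A, B, D, E, F, G
  1-simplices (12): AB, AD, AG, BD, BE, BF, BG, DE, DF, DG, EF, EG
  2-simplices (6): ABD, ADG, BDF, BEF, BEG, DEG

Hence C_0 ≅ Z^6, C_1 ≅ Z^12, C_2 ≅ Z^6.

∂_1: C_1 → C_0 sends each edge [p,q] (with p < q) to q − p.
As a 6×12 matrix over Z this has rank 5, with invariant factors (1,1,1,1,1).

The boundary map ∂_2: C_2 → C_1 acts by ∂[p,q,r] = [q,r] − [p,r] + [p,q]. For instance
  ∂BEF = EF − BF + BE,
  ∂ADG = DG − AG + AD.
This gives a 12×6 integer matrix of rank 6; reducing to Smith normal form yields diagonal entries (1,1,1,1,1,1).

Computing H_k = (kernel of ∂_k) / (image of ∂_{k+1}):

  H_0: rank C_0 − rank ∂_1 = 6 − 5 = 1, and the invariant factors of ∂_1 are all 1, so H_0 ≅ Z.
  H_1: rank ker ∂_1 − rank ∂_2 = (12 − 5) − 6 = 1, and the invariant factors of ∂_2 are all 1, so H_1 ≅ Z.
  H_2: rank ker ∂_2 − rank ∂_3 = (6 − 6) − 0 = 0, and there is no ∂_3, so H_2 ≅ 0.

As a check, the Euler characteristic is 6 − 12 + 6 = 0, which agrees with 1 − 1 + 0 = 0.

Hence the Betti numbers are b_0 = 1, b_1 = 1, b_2 = 0.

b_0 = 1, b_1 = 1, b_2 = 0.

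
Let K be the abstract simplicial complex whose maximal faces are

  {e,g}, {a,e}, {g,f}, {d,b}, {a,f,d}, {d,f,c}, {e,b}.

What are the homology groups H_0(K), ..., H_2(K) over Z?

Take the total order a < b < c < d < e < f < g on the vertex set. Then K (dimension 2) consists of the simplices:

  0-simplices (7): a, b, c, d, e, f, g
  1-simplices (10): ad, ae, af, bd, be, cd, cf, df, eg, fg
  2-simplices (2): adf, cdf

giving chain groups C_0 ≅ Z^7, C_1 ≅ Z^10, C_2 ≅ Z^2.

∂_1: C_1 → C_0 sends each edge [p,q] (with p < q) to q − p. For instance
  ∂ad = d − a.
The resulting 7×10 matrix has rank 6, and its Smith normal form has invariant factors (1,1,1,1,1,1).

Boundary ∂_2: C_2 → C_1 sends each 2-simplex [p,q,r] to [q,r] − [p,r] + [p,q]. For instance
  ∂cdf = df − cf + cd,
  ∂adf = df − af + ad.
The resulting 10×2 matrix has rank 2, and its Smith normal form has invariant factors (1,1).

Reading off H_k = ker ∂_k / im ∂_{k+1}:

  H_0: rank C_0 − rank ∂_1 = 7 − 6 = 1, and the invariant factors of ∂_1 are all 1, so H_0 = Z.
  H_1: rank ker ∂_1 − rank ∂_2 = (10 − 6) − 2 = 2, and the invariant factors of ∂_2 are all 1, so H_1 = Z^2.
  H_2: rank ker ∂_2 − rank ∂_3 = (2 − 2) − 0 = 0, and there is no ∂_3, so H_2 = 0.

As a check, the Euler characteristic is 7 − 10 + 2 = -1, which agrees with 1 − 2 + 0 = -1.

H_0 = Z,  H_1 = Z^2,  H_2 = 0.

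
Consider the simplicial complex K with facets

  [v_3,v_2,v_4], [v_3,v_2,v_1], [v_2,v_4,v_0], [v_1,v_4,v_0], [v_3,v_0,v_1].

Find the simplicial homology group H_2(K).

Order the vertices as v_0 < v_1 < v_2 < v_3 < v_4. Listing each simplex with vertices in this order, K has dimension 2 with simplices:

  0-simplices (5): [v_0], [v_1], [v_2], [v_3], [v_4]
  1-simplices (10): [v_0,v_1], [v_0,v_2], [v_0,v_3], [v_0,v_4], [v_1,v_2], [v_1,v_3], [v_1,v_4], [v_2,v_3], [v_2,v_4], [v_3,v_4]
  2-simplices (5): [v_0,v_1,v_3], [v_0,v_1,v_4], [v_0,v_2,v_4], [v_1,v_2,v_3], [v_2,v_3,v_4]

Hence C_0 ≅ Z^5, C_1 ≅ Z^10, C_2 ≅ Z^5.

The boundary map ∂_1: C_1 → C_0 is given by ∂[p,q] = [q] − [p]. For instance
  ∂[v_0,v_1] = [v_1] − [v_0].
As a 5×10 matrix over Z this has rank 4, with invariant factors (1,1,1,1).

∂_2: C_2 → C_1 maps a triangle to the signed sum of its edges. For instance
  ∂[v_1,v_2,v_3] = [v_2,v_3] − [v_1,v_3] + [v_1,v_2],
  ∂[v_0,v_1,v_3] = [v_1,v_3] − [v_0,v_3] + [v_0,v_1].
The 10×5 boundary matrix has rank 5 and Smith normal form diag(1,1,1,1,1).

Now H_k = ker ∂_k / im ∂_{k+1}, so:

  H_2: rank ker ∂_2 − rank ∂_3 = (5 − 5) − 0 = 0, and there is no ∂_3, so H_2 ≅ 0.

(K is a triangulation of the Möbius band.)

H_2 ≅ 0.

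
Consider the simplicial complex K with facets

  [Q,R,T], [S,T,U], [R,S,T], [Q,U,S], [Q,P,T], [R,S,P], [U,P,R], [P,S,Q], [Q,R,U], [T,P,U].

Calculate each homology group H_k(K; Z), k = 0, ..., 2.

Take the total order P < Q < R < S < T < U on the vertex set. Then K (dimension 2) consists of the simplices:

  0-simplices (6): P, Q, R, S, T, U
  1-simplices (15): PQ, PR, PS, PT, PU, QR, QS, QT, QU, RS, RT, RU, ST, SU, TU
  2-simplices (10): PQS, PQT, PRS, PRU, PTU, QRT, QRU, QSU, RST, STU

giving chain groups C_0 ≅ Z^6, C_1 ≅ Z^15, C_2 ≅ Z^10.

Boundary ∂_1: C_1 → C_0 maps an edge to its endpoints' difference, ∂[p,q] = q − p.
This gives a 6×15 integer matrix of rank 5; reducing to Smith normal form yields diagonal entries (1,1,1,1,1).

Boundary ∂_2: C_2 → C_1 maps a triangle to the signed sum of its edges. For instance
  ∂PQS = QS − PS + PQ,
  ∂QSU = SU − QU + QS.
The 15×10 boundary matrix has rank 10 and Smith normal form diag(1,1,1,1,1,1,1,1,1,2).

Computing H_k = (kernel of ∂_k) / (image of ∂_{k+1}):

  H_0: rank C_0 − rank ∂_1 = 6 − 5 = 1, and the invariant factors of ∂_1 are all 1, so H_0 = Z.
  H_1: rank ker ∂_1 − rank ∂_2 = (15 − 5) − 10 = 0, and ∂_2 has invariant factor 2 > 1, so H_1 = Z/2.
  H_2: rank ker ∂_2 − rank ∂_3 = (10 − 10) − 0 = 0, and there is no ∂_3, so H_2 = 0.

(K is a triangulation of the real projective plane RP^2.)

H_0 ≅ Z,  H_1 ≅ Z/2,  H_2 = 0.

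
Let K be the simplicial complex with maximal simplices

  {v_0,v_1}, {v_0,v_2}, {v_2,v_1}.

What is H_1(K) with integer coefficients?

Order the vertices as v_0 < v_1 < v_2. Listing each simplex with vertices in this order, K has dimension 1 with simplices:

  0-simplices (3): [v_0], [v_1], [v_2]
  1-simplices (3): [v_0,v_1], [v_0,v_2], [v_1,v_2]

Hence C_0 ≅ Z^3, C_1 ≅ Z^3.

The boundary map ∂_1: C_1 → C_0 sends each edge [p,q] (with p < q) to q − p. For instance
  ∂[v_0,v_2] = [v_2] − [v_0].
This gives a 3×3 integer matrix of rank 2; reducing to Smith normal form yields diagonal entries (1,1).

Reading off H_k = ker ∂_k / im ∂_{k+1}:

  H_1: rank ker ∂_1 − rank ∂_2 = (3 − 2) − 0 = 1, and there is no ∂_2, so H_1 ≅ Z.

H_1 ≅ Z.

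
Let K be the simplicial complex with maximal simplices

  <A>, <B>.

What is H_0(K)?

K has 2 vertices.
rank ∂_0 = 0, rank ∂_1 = 0 ⇒ b_0 = 2 − 0 − 0 = 2. So H_0 ≅ Z^2.

H_0 = Z^2.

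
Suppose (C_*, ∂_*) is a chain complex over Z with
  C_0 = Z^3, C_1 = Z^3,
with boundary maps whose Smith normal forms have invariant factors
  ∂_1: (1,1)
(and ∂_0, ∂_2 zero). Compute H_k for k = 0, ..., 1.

H_0: b_0 = 3 − 0 − 2 = 1; torsion from ∂_1 factors > 1: none. So H_0 = Z.
H_1: b_1 = 3 − 2 − 0 = 1; torsion from ∂_2 factors > 1: none. So H_1 = Z.

H_0 = Z,  H_1 = Z.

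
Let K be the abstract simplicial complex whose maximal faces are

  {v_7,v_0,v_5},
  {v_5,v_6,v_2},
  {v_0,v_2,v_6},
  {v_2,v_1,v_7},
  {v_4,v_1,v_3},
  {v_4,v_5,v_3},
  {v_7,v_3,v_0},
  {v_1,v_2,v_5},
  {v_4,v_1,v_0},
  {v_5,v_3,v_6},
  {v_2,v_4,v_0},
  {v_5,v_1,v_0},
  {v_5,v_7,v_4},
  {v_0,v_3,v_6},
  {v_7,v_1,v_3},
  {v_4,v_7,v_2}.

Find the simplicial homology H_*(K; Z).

Fix the vertex order v_0 < v_1 < v_2 < v_3 < v_4 < v_5 < v_6 < v_7 and write every simplex with vertices in increasing order. Then dim K = 2 and the simplices of K are:

  0-simplices (8): [v_0], [v_1], [v_2], [v_3], [v_4], [v_5], [v_6], [v_7]
  1-simplices (24): (24 of them)
  2-simplices (16): (16 of them)

Hence C_0 ≅ Z^8, C_1 ≅ Z^24, C_2 ≅ Z^16.

∂_1: C_1 → C_0 sends each edge [p,q] (with p < q) to q − p. For instance
  ∂[v_3,v_5] = [v_5] − [v_3].
The resulting 8×24 matrix has rank 7, and its Smith normal form has invariant factors (1,1,1,1,1,1,1).

The boundary map ∂_2: C_2 → C_1 maps a triangle to the signed sum of its edges. For instance
  ∂[v_3,v_4,v_5] = [v_4,v_5] − [v_3,v_5] + [v_3,v_4],
  ∂[v_3,v_5,v_6] = [v_5,v_6] − [v_3,v_6] + [v_3,v_5].
The 24×16 boundary matrix has rank 15 and Smith normal form diag(1,1,1,1,1,1,1,1,1,1,1,1,1,1,1).

From H_k ≅ ker(∂_k) / im(∂_{k+1}) we obtain:

  H_0: rank C_0 − rank ∂_1 = 8 − 7 = 1, and the invariant factors of ∂_1 are all 1, so H_0 = Z.
  H_1: rank ker ∂_1 − rank ∂_2 = (24 − 7) − 15 = 2, and the invariant factors of ∂_2 are all 1, so H_1 = Z^2.
  H_2: rank ker ∂_2 − rank ∂_3 = (16 − 15) − 0 = 1, and there is no ∂_3, so H_2 = Z.

As a check, the Euler characteristic is 8 − 24 + 16 = 0, which agrees with 1 − 2 + 1 = 0.

H_0 = Z,  H_1 = Z^2,  H_2 = Z.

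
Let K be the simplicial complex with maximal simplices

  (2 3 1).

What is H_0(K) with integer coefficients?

H_0 ≅ Z.

Take the total order 1 < 2 < 3 on the vertex set. Then K (dimension 2) consists of the simplices:

  0-simplices (3): [1], [2], [3]
  1-simplices (3): [1,2], [1,3], [2,3]
  2-simplices (1): [1,2,3]

giving chain groups C_0 ≅ Z^3, C_1 ≅ Z^3, C_2 ≅ Z^1.

∂_1: C_1 → C_0 maps an edge to its endpoints' difference, ∂[p,q] = q − p.
The 3×3 boundary matrix has rank 2 and Smith normal form diag(1,1).

∂_2: C_2 → C_1 maps a triangle to the signed sum of its edges. For instance
  ∂[1,2,3] = [2,3] − [1,3] + [1,2].
As a 3×1 matrix over Z this has rank 1, with invariant factors (1).

Computing H_k = (kernel of ∂_k) / (image of ∂_{k+1}):

  H_0: rank C_0 − rank ∂_1 = 3 − 2 = 1, and the invariant factors of ∂_1 are all 1, so H_0 ≅ Z.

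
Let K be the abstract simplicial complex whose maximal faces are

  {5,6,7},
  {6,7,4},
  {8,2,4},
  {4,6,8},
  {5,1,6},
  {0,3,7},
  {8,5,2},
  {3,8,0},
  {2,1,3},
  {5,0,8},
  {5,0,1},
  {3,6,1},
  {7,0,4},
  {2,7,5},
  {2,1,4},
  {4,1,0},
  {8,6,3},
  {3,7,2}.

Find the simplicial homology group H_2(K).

H_2 ≅ Z.

Order the vertices as 0 < 1 < 2 < 3 < 4 < 5 < 6 < 7 < 8. Listing each simplex with vertices in this order, K has dimension 2 with simplices:

  0-simplices (9): [0], [1], [2], [3], [4], [5], [6], [7], [8]
  1-simplices (27): (27 of them)
  2-simplices (18): [0,1,4], [0,1,5], [0,3,7], [0,3,8], [0,4,7], [0,5,8], [1,2,3], [1,2,4], [1,3,6], [1,5,6], [2,3,7], [2,4,8], [2,5,7], [2,5,8], [3,6,8], [4,6,7], [4,6,8], [5,6,7]

giving chain groups C_0 ≅ Z^9, C_1 ≅ Z^27, C_2 ≅ Z^18.

The boundary map ∂_1: C_1 → C_0 is given by ∂[p,q] = [q] − [p]. For instance
  ∂[2,3] = [3] − [2].
As a 9×27 matrix over Z this has rank 8, with invariant factors (1,1,1,1,1,1,1,1).

Boundary ∂_2: C_2 → C_1 acts by ∂[p,q,r] = [q,r] − [p,r] + [p,q]. For instance
  ∂[1,2,4] = [2,4] − [1,4] + [1,2],
  ∂[2,5,8] = [5,8] − [2,8] + [2,5].
The resulting 27×18 matrix has rank 17, and its Smith normal form has invariant factors (1,1,1,1,1,1,1,1,1,1,1,1,1,1,1,1,1).

Computing H_k = (kernel of ∂_k) / (image of ∂_{k+1}):

  H_2: rank ker ∂_2 − rank ∂_3 = (18 − 17) − 0 = 1, and there is no ∂_3, so H_2 = Z.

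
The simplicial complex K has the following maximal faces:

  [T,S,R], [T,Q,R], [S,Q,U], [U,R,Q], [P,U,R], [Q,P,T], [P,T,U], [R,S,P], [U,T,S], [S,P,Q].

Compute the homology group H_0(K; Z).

H_0 ≅ Z.

K has 6 vertices, 15 edges, 10 triangles.
rank ∂_0 = 0, rank ∂_1 = 5 ⇒ b_0 = 6 − 0 − 5 = 1; all invariant factors of ∂_1 are 1 so no torsion. So H_0 = Z.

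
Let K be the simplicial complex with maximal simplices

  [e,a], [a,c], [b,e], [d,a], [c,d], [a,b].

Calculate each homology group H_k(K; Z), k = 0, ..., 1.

H_0 ≅ Z,  H_1 ≅ Z^2.

Order the vertices as a < b < c < d < e. Listing each simplex with vertices in this order, K has dimension 1 with simplices:

  0-simplices (5): a, b, c, d, e
  1-simplices (6): ab, ac, ad, ae, be, cd

Hence C_0 ≅ Z^5, C_1 ≅ Z^6.

The boundary map ∂_1: C_1 → C_0 is given by ∂[p,q] = [q] − [p]. For instance
  ∂ae = e − a.
The resulting 5×6 matrix has rank 4, and its Smith normal form has invariant factors (1,1,1,1).

From H_k ≅ ker(∂_k) / im(∂_{k+1}) we obtain:

  H_0: rank C_0 − rank ∂_1 = 5 − 4 = 1, and the invariant factors of ∂_1 are all 1, so H_0 ≅ Z.
  H_1: rank ker ∂_1 − rank ∂_2 = (6 − 4) − 0 = 2, and there is no ∂_2, so H_1 ≅ Z^2.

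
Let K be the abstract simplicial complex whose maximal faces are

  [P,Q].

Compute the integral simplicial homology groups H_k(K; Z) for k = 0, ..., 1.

Order the vertices as P < Q. Listing each simplex with vertices in this order, K has dimension 1 with simplices:

  0-simplices (2): P, Q
  1-simplices (1): PQ

so the chain groups are C_0 ≅ Z^2, C_1 ≅ Z^1.

∂_1: C_1 → C_0 sends each edge [p,q] (with p < q) to q − p.
As a 2×1 matrix over Z this has rank 1, with invariant factors (1).

Now H_k = ker ∂_k / im ∂_{k+1}, so:

  H_0: rank C_0 − rank ∂_1 = 2 − 1 = 1, and the invariant factors of ∂_1 are all 1, so H_0 = Z.
  H_1: rank ker ∂_1 − rank ∂_2 = (1 − 1) − 0 = 0, and there is no ∂_2, so H_1 = 0.

As a check, the Euler characteristic is 2 − 1 = 1, which agrees with 1 − 0 = 1.

H_0 = Z,  H_1 = 0.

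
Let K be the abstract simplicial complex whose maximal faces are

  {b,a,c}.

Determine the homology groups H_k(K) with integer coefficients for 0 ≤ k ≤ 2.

H_0 ≅ Z,  H_1 = 0,  H_2 = 0.

K has 3 vertices, 3 edges, 1 triangle.
rank ∂_0 = 0, rank ∂_1 = 2 ⇒ b_0 = 3 − 0 − 2 = 1; all invariant factors of ∂_1 are 1 so no torsion. So H_0 = Z.
rank ∂_1 = 2, rank ∂_2 = 1 ⇒ b_1 = 3 − 2 − 1 = 0; all invariant factors of ∂_2 are 1 so no torsion. So H_1 = 0.
rank ∂_2 = 1, rank ∂_3 = 0 ⇒ b_2 = 1 − 1 − 0 = 0. So H_2 = 0.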